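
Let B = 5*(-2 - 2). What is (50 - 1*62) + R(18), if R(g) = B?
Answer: -32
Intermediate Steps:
B = -20 (B = 5*(-4) = -20)
R(g) = -20
(50 - 1*62) + R(18) = (50 - 1*62) - 20 = (50 - 62) - 20 = -12 - 20 = -32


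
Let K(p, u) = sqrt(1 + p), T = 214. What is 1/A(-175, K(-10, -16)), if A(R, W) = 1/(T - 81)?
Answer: 133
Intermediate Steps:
A(R, W) = 1/133 (A(R, W) = 1/(214 - 81) = 1/133)
1/A(-175, K(-10, -16)) = 1/(1/133) = 133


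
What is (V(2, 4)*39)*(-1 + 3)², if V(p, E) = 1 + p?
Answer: 468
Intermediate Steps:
(V(2, 4)*39)*(-1 + 3)² = ((1 + 2)*39)*(-1 + 3)² = (3*39)*2² = 117*4 = 468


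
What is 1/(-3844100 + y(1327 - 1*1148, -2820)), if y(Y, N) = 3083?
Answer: -1/3841017 ≈ -2.6035e-7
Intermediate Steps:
1/(-3844100 + y(1327 - 1*1148, -2820)) = 1/(-3844100 + 3083) = 1/(-3841017) = -1/3841017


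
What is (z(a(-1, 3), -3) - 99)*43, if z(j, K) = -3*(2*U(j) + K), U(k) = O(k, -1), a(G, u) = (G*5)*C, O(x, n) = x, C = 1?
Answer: -2580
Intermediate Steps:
a(G, u) = 5*G (a(G, u) = (G*5)*1 = (5*G)*1 = 5*G)
U(k) = k
z(j, K) = -6*j - 3*K (z(j, K) = -3*(2*j + K) = -3*(K + 2*j) = -6*j - 3*K)
(z(a(-1, 3), -3) - 99)*43 = ((-30*(-1) - 3*(-3)) - 99)*43 = ((-6*(-5) + 9) - 99)*43 = ((30 + 9) - 99)*43 = (39 - 99)*43 = -60*43 = -2580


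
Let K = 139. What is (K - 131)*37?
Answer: 296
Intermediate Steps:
(K - 131)*37 = (139 - 131)*37 = 8*37 = 296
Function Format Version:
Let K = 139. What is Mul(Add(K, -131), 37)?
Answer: 296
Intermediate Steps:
Mul(Add(K, -131), 37) = Mul(Add(139, -131), 37) = Mul(8, 37) = 296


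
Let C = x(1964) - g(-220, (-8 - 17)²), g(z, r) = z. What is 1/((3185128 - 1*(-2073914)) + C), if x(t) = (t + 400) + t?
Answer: 1/5263590 ≈ 1.8998e-7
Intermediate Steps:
x(t) = 400 + 2*t (x(t) = (400 + t) + t = 400 + 2*t)
C = 4548 (C = (400 + 2*1964) - 1*(-220) = (400 + 3928) + 220 = 4328 + 220 = 4548)
1/((3185128 - 1*(-2073914)) + C) = 1/((3185128 - 1*(-2073914)) + 4548) = 1/((3185128 + 2073914) + 4548) = 1/(5259042 + 4548) = 1/5263590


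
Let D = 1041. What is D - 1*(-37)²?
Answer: -328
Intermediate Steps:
D - 1*(-37)² = 1041 - 1*(-37)² = 1041 - 1*1369 = 1041 - 1369 = -328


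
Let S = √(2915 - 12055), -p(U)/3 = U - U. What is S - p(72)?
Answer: 2*I*√2285 ≈ 95.603*I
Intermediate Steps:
p(U) = 0 (p(U) = -3*(U - U) = -3*0 = 0)
S = 2*I*√2285 (S = √(-9140) = 2*I*√2285 ≈ 95.603*I)
S - p(72) = 2*I*√2285 - 1*0 = 2*I*√2285 + 0 = 2*I*√2285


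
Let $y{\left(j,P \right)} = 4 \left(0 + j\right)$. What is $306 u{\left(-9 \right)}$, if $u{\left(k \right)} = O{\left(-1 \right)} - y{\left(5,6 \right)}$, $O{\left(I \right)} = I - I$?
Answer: $-6120$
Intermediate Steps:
$O{\left(I \right)} = 0$
$y{\left(j,P \right)} = 4 j$
$u{\left(k \right)} = -20$ ($u{\left(k \right)} = 0 - 4 \cdot 5 = 0 - 20 = -20$)
$306 u{\left(-9 \right)} = 306 \left(-20\right) = -6120$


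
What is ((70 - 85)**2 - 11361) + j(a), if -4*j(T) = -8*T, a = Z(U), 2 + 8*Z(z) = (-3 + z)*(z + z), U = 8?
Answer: -22233/2 ≈ -11117.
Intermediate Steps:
Z(z) = -1/4 + z*(-3 + z)/4 (Z(z) = -1/4 + ((-3 + z)*(z + z))/8 = -1/4 + ((-3 + z)*(2*z))/8 = -1/4 + (2*z*(-3 + z))/8 = -1/4 + z*(-3 + z)/4)
a = 39/4 (a = -1/4 - 3/4*8 + (1/4)*8**2 = -1/4 - 6 + (1/4)*64 = -1/4 - 6 + 16 = 39/4 ≈ 9.7500)
j(T) = 2*T (j(T) = -(-2)*T = 2*T)
((70 - 85)**2 - 11361) + j(a) = ((70 - 85)**2 - 11361) + 2*(39/4) = ((-15)**2 - 11361) + 39/2 = (225 - 11361) + 39/2 = -11136 + 39/2 = -22233/2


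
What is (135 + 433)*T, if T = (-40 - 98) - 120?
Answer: -146544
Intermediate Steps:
T = -258 (T = -138 - 120 = -258)
(135 + 433)*T = (135 + 433)*(-258) = 568*(-258) = -146544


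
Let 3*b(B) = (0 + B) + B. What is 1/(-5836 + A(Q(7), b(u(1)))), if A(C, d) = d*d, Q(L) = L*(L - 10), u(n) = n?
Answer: -9/52520 ≈ -0.00017136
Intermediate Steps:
b(B) = 2*B/3 (b(B) = ((0 + B) + B)/3 = (B + B)/3 = (2*B)/3 = 2*B/3)
Q(L) = L*(-10 + L)
A(C, d) = d²
1/(-5836 + A(Q(7), b(u(1)))) = 1/(-5836 + ((⅔)*1)²) = 1/(-5836 + (⅔)²) = 1/(-5836 + 4/9) = 1/(-52520/9) = -9/52520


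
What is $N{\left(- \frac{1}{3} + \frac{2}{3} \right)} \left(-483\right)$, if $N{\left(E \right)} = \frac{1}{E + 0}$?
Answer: $-1449$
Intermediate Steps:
$N{\left(E \right)} = \frac{1}{E}$
$N{\left(- \frac{1}{3} + \frac{2}{3} \right)} \left(-483\right) = \frac{1}{- \frac{1}{3} + \frac{2}{3}} \left(-483\right) = \frac{1}{\frac{1}{3}} \left(-483\right) = 3 \left(-483\right) = -1449$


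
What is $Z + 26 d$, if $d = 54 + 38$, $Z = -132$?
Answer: $2260$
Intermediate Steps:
$d = 92$
$Z + 26 d = -132 + 26 \cdot 92 = -132 + 2392 = 2260$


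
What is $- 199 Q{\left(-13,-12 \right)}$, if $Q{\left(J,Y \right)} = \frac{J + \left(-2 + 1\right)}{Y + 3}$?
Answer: $- \frac{2786}{9} \approx -309.56$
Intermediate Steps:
$Q{\left(J,Y \right)} = \frac{-1 + J}{3 + Y}$ ($Q{\left(J,Y \right)} = \frac{J - 1}{3 + Y} = \frac{-1 + J}{3 + Y}$)
$- 199 Q{\left(-13,-12 \right)} = - 199 \frac{-1 - 13}{3 - 12} = - 199 \frac{1}{-9} \left(-14\right) = - 199 \left(\left(- \frac{1}{9}\right) \left(-14\right)\right) = \left(-199\right) \frac{14}{9} = - \frac{2786}{9}$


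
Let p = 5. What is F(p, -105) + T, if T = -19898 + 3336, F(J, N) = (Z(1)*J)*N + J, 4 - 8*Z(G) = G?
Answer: -134031/8 ≈ -16754.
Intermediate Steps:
Z(G) = ½ - G/8
F(J, N) = J + 3*J*N/8 (F(J, N) = ((½ - ⅛*1)*J)*N + J = ((½ - ⅛)*J)*N + J = (3*J/8)*N + J = 3*J*N/8 + J = J + 3*J*N/8)
T = -16562
F(p, -105) + T = (⅛)*5*(8 + 3*(-105)) - 16562 = (⅛)*5*(8 - 315) - 16562 = (⅛)*5*(-307) - 16562 = -1535/8 - 16562 = -134031/8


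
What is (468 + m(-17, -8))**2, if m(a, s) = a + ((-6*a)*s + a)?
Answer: 145924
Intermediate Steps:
m(a, s) = 2*a - 6*a*s (m(a, s) = a + (-6*a*s + a) = a + (a - 6*a*s) = 2*a - 6*a*s)
(468 + m(-17, -8))**2 = (468 + 2*(-17)*(1 - 3*(-8)))**2 = (468 + 2*(-17)*(1 + 24))**2 = (468 + 2*(-17)*25)**2 = (468 - 850)**2 = (-382)**2 = 145924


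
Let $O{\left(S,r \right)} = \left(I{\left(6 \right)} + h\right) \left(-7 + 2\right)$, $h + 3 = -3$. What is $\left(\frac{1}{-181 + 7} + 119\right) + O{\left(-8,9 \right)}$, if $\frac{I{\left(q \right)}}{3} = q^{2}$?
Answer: $- \frac{68035}{174} \approx -391.01$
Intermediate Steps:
$I{\left(q \right)} = 3 q^{2}$
$h = -6$ ($h = -3 - 3 = -6$)
$O{\left(S,r \right)} = -510$ ($O{\left(S,r \right)} = \left(3 \cdot 6^{2} - 6\right) \left(-7 + 2\right) = \left(3 \cdot 36 - 6\right) \left(-5\right) = \left(108 - 6\right) \left(-5\right) = 102 \left(-5\right) = -510$)
$\left(\frac{1}{-181 + 7} + 119\right) + O{\left(-8,9 \right)} = \left(\frac{1}{-181 + 7} + 119\right) - 510 = \left(\frac{1}{-174} + 119\right) - 510 = \left(- \frac{1}{174} + 119\right) - 510 = \frac{20705}{174} - 510 = - \frac{68035}{174}$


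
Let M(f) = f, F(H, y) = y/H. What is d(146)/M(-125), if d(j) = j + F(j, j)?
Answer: -147/125 ≈ -1.1760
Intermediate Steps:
d(j) = 1 + j (d(j) = j + j/j = j + 1 = 1 + j)
d(146)/M(-125) = (1 + 146)/(-125) = 147*(-1/125) = -147/125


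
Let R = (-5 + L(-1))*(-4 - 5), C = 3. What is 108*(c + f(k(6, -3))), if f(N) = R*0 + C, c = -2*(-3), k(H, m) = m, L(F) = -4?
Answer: 972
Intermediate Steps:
c = 6
R = 81 (R = (-5 - 4)*(-4 - 5) = -9*(-9) = 81)
f(N) = 3 (f(N) = 81*0 + 3 = 0 + 3 = 3)
108*(c + f(k(6, -3))) = 108*(6 + 3) = 108*9 = 972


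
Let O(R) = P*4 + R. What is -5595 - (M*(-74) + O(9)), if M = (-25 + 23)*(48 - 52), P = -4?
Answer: -4996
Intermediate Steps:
O(R) = -16 + R (O(R) = -4*4 + R = -16 + R)
M = 8 (M = -2*(-4) = 8)
-5595 - (M*(-74) + O(9)) = -5595 - (8*(-74) + (-16 + 9)) = -5595 - (-592 - 7) = -5595 - 1*(-599) = -5595 + 599 = -4996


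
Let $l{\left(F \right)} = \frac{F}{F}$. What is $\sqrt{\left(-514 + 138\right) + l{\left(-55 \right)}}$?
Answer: $5 i \sqrt{15} \approx 19.365 i$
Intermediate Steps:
$l{\left(F \right)} = 1$
$\sqrt{\left(-514 + 138\right) + l{\left(-55 \right)}} = \sqrt{\left(-514 + 138\right) + 1} = \sqrt{-376 + 1} = \sqrt{-375} = 5 i \sqrt{15}$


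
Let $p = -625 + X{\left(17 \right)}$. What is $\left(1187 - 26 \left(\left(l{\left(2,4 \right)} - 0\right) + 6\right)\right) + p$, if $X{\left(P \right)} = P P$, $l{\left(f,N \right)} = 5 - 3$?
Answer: $643$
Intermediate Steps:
$l{\left(f,N \right)} = 2$
$X{\left(P \right)} = P^{2}$
$p = -336$ ($p = -625 + 17^{2} = -625 + 289 = -336$)
$\left(1187 - 26 \left(\left(l{\left(2,4 \right)} - 0\right) + 6\right)\right) + p = \left(1187 - 26 \left(\left(2 - 0\right) + 6\right)\right) - 336 = \left(1187 - 26 \left(\left(2 + 0\right) + 6\right)\right) - 336 = \left(1187 - 26 \left(2 + 6\right)\right) - 336 = \left(1187 - 208\right) - 336 = 979 - 336 = 643$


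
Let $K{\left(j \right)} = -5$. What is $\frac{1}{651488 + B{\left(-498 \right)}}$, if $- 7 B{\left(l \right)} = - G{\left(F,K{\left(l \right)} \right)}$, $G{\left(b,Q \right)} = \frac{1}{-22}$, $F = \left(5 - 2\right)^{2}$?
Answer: $\frac{154}{100329151} \approx 1.5349 \cdot 10^{-6}$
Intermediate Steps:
$F = 9$ ($F = 3^{2} = 9$)
$G{\left(b,Q \right)} = - \frac{1}{22}$
$B{\left(l \right)} = - \frac{1}{154}$ ($B{\left(l \right)} = - \frac{\left(-1\right) \left(- \frac{1}{22}\right)}{7} = \left(- \frac{1}{7}\right) \frac{1}{22} = - \frac{1}{154}$)
$\frac{1}{651488 + B{\left(-498 \right)}} = \frac{1}{651488 - \frac{1}{154}} = \frac{1}{\frac{100329151}{154}} = \frac{154}{100329151}$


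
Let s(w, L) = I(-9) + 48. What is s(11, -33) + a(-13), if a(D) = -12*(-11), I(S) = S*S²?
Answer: -549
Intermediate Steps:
I(S) = S³
a(D) = 132
s(w, L) = -681 (s(w, L) = (-9)³ + 48 = -729 + 48 = -681)
s(11, -33) + a(-13) = -681 + 132 = -549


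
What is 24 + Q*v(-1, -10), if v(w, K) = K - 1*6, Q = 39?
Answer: -600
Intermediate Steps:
v(w, K) = -6 + K (v(w, K) = K - 6 = -6 + K)
24 + Q*v(-1, -10) = 24 + 39*(-6 - 10) = 24 + 39*(-16) = 24 - 624 = -600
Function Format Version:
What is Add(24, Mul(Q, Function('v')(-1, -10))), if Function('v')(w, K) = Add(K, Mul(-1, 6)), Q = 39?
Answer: -600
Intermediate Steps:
Function('v')(w, K) = Add(-6, K) (Function('v')(w, K) = Add(K, -6) = Add(-6, K))
Add(24, Mul(Q, Function('v')(-1, -10))) = Add(24, Mul(39, Add(-6, -10))) = Add(24, Mul(39, -16)) = Add(24, -624) = -600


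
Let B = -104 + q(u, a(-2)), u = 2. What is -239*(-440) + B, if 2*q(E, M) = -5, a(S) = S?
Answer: 210107/2 ≈ 1.0505e+5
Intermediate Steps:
q(E, M) = -5/2 (q(E, M) = (½)*(-5) = -5/2)
B = -213/2 (B = -104 - 5/2 = -213/2 ≈ -106.50)
-239*(-440) + B = -239*(-440) - 213/2 = 105160 - 213/2 = 210107/2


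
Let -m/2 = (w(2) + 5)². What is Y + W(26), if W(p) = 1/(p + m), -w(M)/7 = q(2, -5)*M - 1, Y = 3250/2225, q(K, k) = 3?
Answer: 230531/157886 ≈ 1.4601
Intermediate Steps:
Y = 130/89 (Y = 3250*(1/2225) = 130/89 ≈ 1.4607)
w(M) = 7 - 21*M (w(M) = -7*(3*M - 1) = -7*(-1 + 3*M) = 7 - 21*M)
m = -1800 (m = -2*((7 - 21*2) + 5)² = -2*((7 - 42) + 5)² = -2*(-35 + 5)² = -2*(-30)² = -2*900 = -1800)
W(p) = 1/(-1800 + p) (W(p) = 1/(p - 1800) = 1/(-1800 + p))
Y + W(26) = 130/89 + 1/(-1800 + 26) = 130/89 + 1/(-1774) = 130/89 - 1/1774 = 230531/157886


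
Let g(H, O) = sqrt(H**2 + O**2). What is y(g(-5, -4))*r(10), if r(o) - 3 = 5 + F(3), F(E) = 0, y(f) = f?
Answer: 8*sqrt(41) ≈ 51.225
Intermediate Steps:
r(o) = 8 (r(o) = 3 + (5 + 0) = 3 + 5 = 8)
y(g(-5, -4))*r(10) = sqrt((-5)**2 + (-4)**2)*8 = sqrt(25 + 16)*8 = sqrt(41)*8 = 8*sqrt(41)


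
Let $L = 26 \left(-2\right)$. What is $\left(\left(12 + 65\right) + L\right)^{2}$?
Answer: $625$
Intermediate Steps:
$L = -52$
$\left(\left(12 + 65\right) + L\right)^{2} = \left(\left(12 + 65\right) - 52\right)^{2} = \left(77 - 52\right)^{2} = 25^{2} = 625$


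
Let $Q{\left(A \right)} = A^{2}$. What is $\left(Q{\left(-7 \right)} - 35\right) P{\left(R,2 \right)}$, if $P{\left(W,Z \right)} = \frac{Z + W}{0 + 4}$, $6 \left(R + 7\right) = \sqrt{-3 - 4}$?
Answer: $- \frac{35}{2} + \frac{7 i \sqrt{7}}{12} \approx -17.5 + 1.5434 i$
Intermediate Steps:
$R = -7 + \frac{i \sqrt{7}}{6}$ ($R = -7 + \frac{\sqrt{-3 - 4}}{6} = -7 + \frac{\sqrt{-7}}{6} = -7 + \frac{i \sqrt{7}}{6} \approx -7.0 + 0.44096 i$)
$P{\left(W,Z \right)} = \frac{W}{4} + \frac{Z}{4}$ ($P{\left(W,Z \right)} = \frac{W + Z}{4} = \left(W + Z\right) \frac{1}{4} = \frac{W}{4} + \frac{Z}{4}$)
$\left(Q{\left(-7 \right)} - 35\right) P{\left(R,2 \right)} = \left(\left(-7\right)^{2} - 35\right) \left(\frac{-7 + \frac{i \sqrt{7}}{6}}{4} + \frac{1}{4} \cdot 2\right) = \left(49 - 35\right) \left(\left(- \frac{7}{4} + \frac{i \sqrt{7}}{24}\right) + \frac{1}{2}\right) = 14 \left(- \frac{5}{4} + \frac{i \sqrt{7}}{24}\right) = - \frac{35}{2} + \frac{7 i \sqrt{7}}{12}$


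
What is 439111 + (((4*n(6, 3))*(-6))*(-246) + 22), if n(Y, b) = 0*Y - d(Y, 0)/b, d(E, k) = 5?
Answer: 429293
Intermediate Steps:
n(Y, b) = -5/b (n(Y, b) = 0*Y - 5/b = 0 - 5/b = -5/b)
439111 + (((4*n(6, 3))*(-6))*(-246) + 22) = 439111 + (((4*(-5/3))*(-6))*(-246) + 22) = 439111 + (-20/3*(-6)*(-246) + 22) = 439111 + (40*(-246) + 22) = 439111 + (-9840 + 22) = 439111 - 9818 = 429293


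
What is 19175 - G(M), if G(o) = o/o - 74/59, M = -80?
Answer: 1131340/59 ≈ 19175.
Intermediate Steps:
G(o) = -15/59 (G(o) = 1 - 74*1/59 = 1 - 74/59 = -15/59)
19175 - G(M) = 19175 - 1*(-15/59) = 19175 + 15/59 = 1131340/59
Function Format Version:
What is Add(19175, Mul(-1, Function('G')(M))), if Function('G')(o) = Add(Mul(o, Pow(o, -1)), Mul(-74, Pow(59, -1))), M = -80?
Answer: Rational(1131340, 59) ≈ 19175.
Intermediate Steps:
Function('G')(o) = Rational(-15, 59) (Function('G')(o) = Add(1, Mul(-74, Rational(1, 59))) = Add(1, Rational(-74, 59)) = Rational(-15, 59))
Add(19175, Mul(-1, Function('G')(M))) = Add(19175, Mul(-1, Rational(-15, 59))) = Add(19175, Rational(15, 59)) = Rational(1131340, 59)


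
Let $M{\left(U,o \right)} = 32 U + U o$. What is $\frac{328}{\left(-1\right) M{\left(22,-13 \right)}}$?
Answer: $- \frac{164}{209} \approx -0.78469$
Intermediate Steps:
$\frac{328}{\left(-1\right) M{\left(22,-13 \right)}} = \frac{328}{\left(-1\right) 22 \left(32 - 13\right)} = \frac{328}{\left(-1\right) 22 \cdot 19} = \frac{328}{\left(-1\right) 418} = \frac{328}{-418} = 328 \left(- \frac{1}{418}\right) = - \frac{164}{209}$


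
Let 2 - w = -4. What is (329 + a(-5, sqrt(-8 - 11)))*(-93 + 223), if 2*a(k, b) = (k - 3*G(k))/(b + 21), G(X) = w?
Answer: 170807/4 + 13*I*sqrt(19)/4 ≈ 42702.0 + 14.166*I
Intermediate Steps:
w = 6 (w = 2 - 1*(-4) = 2 + 4 = 6)
G(X) = 6
a(k, b) = (-18 + k)/(2*(21 + b)) (a(k, b) = ((k - 3*6)/(b + 21))/2 = ((k - 18)/(21 + b))/2 = ((-18 + k)/(21 + b))/2 = (-18 + k)/(2*(21 + b)))
(329 + a(-5, sqrt(-8 - 11)))*(-93 + 223) = (329 + (-18 - 5)/(2*(21 + sqrt(-8 - 11))))*(-93 + 223) = (329 + (1/2)*(-23)/(21 + sqrt(-19)))*130 = (329 + (1/2)*(-23)/(21 + I*sqrt(19)))*130 = (329 - 23/(2*(21 + I*sqrt(19))))*130 = 42770 - 1495/(21 + I*sqrt(19))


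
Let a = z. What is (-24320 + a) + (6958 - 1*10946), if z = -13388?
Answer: -41696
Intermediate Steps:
a = -13388
(-24320 + a) + (6958 - 1*10946) = (-24320 - 13388) + (6958 - 1*10946) = -37708 + (6958 - 10946) = -37708 - 3988 = -41696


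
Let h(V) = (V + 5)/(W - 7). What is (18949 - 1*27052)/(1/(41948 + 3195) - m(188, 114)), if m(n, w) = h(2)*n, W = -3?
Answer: -1828968645/29704099 ≈ -61.573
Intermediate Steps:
h(V) = -½ - V/10 (h(V) = (V + 5)/(-3 - 7) = (5 + V)/(-10) = (5 + V)*(-⅒) = -½ - V/10)
m(n, w) = -7*n/10 (m(n, w) = (-½ - ⅒*2)*n = (-½ - ⅕)*n = -7*n/10)
(18949 - 1*27052)/(1/(41948 + 3195) - m(188, 114)) = (18949 - 1*27052)/(1/(41948 + 3195) - (-7)*188/10) = (18949 - 27052)/(1/45143 - 1*(-658/5)) = -8103/(1/45143 + 658/5) = -8103/29704099/225715 = -8103*225715/29704099 = -1828968645/29704099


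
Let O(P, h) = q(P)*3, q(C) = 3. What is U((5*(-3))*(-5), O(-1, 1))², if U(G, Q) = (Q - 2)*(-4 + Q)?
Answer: 1225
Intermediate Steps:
O(P, h) = 9 (O(P, h) = 3*3 = 9)
U(G, Q) = (-4 + Q)*(-2 + Q) (U(G, Q) = (-2 + Q)*(-4 + Q) = (-4 + Q)*(-2 + Q))
U((5*(-3))*(-5), O(-1, 1))² = (8 + 9² - 6*9)² = (8 + 81 - 54)² = 35² = 1225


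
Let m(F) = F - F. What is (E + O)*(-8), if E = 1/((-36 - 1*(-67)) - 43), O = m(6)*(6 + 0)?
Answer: 2/3 ≈ 0.66667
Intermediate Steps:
m(F) = 0
O = 0 (O = 0*(6 + 0) = 0*6 = 0)
E = -1/12 (E = 1/((-36 + 67) - 43) = 1/(31 - 43) = 1/(-12) = -1/12 ≈ -0.083333)
(E + O)*(-8) = (-1/12 + 0)*(-8) = -1/12*(-8) = 2/3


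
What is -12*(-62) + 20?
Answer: 764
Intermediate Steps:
-12*(-62) + 20 = 744 + 20 = 764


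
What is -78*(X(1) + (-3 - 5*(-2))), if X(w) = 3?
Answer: -780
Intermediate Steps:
-78*(X(1) + (-3 - 5*(-2))) = -78*(3 + (-3 - 5*(-2))) = -78*(3 + (-3 + 10)) = -78*(3 + 7) = -78*10 = -780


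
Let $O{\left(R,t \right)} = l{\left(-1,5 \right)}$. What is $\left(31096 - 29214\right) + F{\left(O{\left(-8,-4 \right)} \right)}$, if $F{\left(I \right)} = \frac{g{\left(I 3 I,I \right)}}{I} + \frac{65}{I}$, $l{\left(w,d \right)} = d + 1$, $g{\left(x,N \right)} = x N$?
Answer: $\frac{12005}{6} \approx 2000.8$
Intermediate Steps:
$g{\left(x,N \right)} = N x$
$l{\left(w,d \right)} = 1 + d$
$O{\left(R,t \right)} = 6$ ($O{\left(R,t \right)} = 1 + 5 = 6$)
$F{\left(I \right)} = 3 I^{2} + \frac{65}{I}$ ($F{\left(I \right)} = \frac{I I 3 I}{I} + \frac{65}{I} = \frac{I 3 I I}{I} + \frac{65}{I} = \frac{I 3 I^{2}}{I} + \frac{65}{I} = \frac{3 I^{3}}{I} + \frac{65}{I} = 3 I^{2} + \frac{65}{I}$)
$\left(31096 - 29214\right) + F{\left(O{\left(-8,-4 \right)} \right)} = \left(31096 - 29214\right) + \frac{65 + 3 \cdot 6^{3}}{6} = 1882 + \frac{65 + 3 \cdot 216}{6} = 1882 + \frac{65 + 648}{6} = 1882 + \frac{1}{6} \cdot 713 = 1882 + \frac{713}{6} = \frac{12005}{6}$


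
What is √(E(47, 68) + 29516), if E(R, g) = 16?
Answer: 2*√7383 ≈ 171.85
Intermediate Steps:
√(E(47, 68) + 29516) = √(16 + 29516) = √29532 = 2*√7383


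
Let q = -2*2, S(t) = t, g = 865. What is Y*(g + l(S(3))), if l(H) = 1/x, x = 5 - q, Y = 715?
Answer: 5566990/9 ≈ 6.1855e+5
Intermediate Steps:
q = -4
x = 9 (x = 5 - 1*(-4) = 5 + 4 = 9)
l(H) = 1/9
Y*(g + l(S(3))) = 715*(865 + 1/9) = 715*(7786/9) = 5566990/9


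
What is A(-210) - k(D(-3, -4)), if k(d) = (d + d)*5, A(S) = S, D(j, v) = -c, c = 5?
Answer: -160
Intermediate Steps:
D(j, v) = -5 (D(j, v) = -1*5 = -5)
k(d) = 10*d (k(d) = (2*d)*5 = 10*d)
A(-210) - k(D(-3, -4)) = -210 - 10*(-5) = -210 - 1*(-50) = -210 + 50 = -160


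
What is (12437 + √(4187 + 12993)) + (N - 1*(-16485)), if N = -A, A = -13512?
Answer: 42434 + 2*√4295 ≈ 42565.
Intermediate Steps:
N = 13512 (N = -1*(-13512) = 13512)
(12437 + √(4187 + 12993)) + (N - 1*(-16485)) = (12437 + √(4187 + 12993)) + (13512 - 1*(-16485)) = (12437 + √17180) + (13512 + 16485) = (12437 + 2*√4295) + 29997 = 42434 + 2*√4295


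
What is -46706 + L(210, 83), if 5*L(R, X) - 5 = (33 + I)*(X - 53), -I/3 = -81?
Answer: -45049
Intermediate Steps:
I = 243 (I = -3*(-81) = 243)
L(R, X) = -14623/5 + 276*X/5 (L(R, X) = 1 + ((33 + 243)*(X - 53))/5 = 1 + (276*(-53 + X))/5 = 1 + (-14628 + 276*X)/5 = 1 + (-14628/5 + 276*X/5) = -14623/5 + 276*X/5)
-46706 + L(210, 83) = -46706 + (-14623/5 + (276/5)*83) = -46706 + (-14623/5 + 22908/5) = -46706 + 1657 = -45049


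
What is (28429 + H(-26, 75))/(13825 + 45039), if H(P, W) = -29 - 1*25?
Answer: 28375/58864 ≈ 0.48204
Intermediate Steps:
H(P, W) = -54 (H(P, W) = -29 - 25 = -54)
(28429 + H(-26, 75))/(13825 + 45039) = (28429 - 54)/(13825 + 45039) = 28375/58864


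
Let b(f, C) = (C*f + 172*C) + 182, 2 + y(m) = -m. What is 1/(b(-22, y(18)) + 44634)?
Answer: 1/41816 ≈ 2.3914e-5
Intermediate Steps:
y(m) = -2 - m
b(f, C) = 182 + 172*C + C*f (b(f, C) = (172*C + C*f) + 182 = 182 + 172*C + C*f)
1/(b(-22, y(18)) + 44634) = 1/((182 + 172*(-2 - 1*18) + (-2 - 1*18)*(-22)) + 44634) = 1/((182 + 172*(-2 - 18) + (-2 - 18)*(-22)) + 44634) = 1/((182 + 172*(-20) - 20*(-22)) + 44634) = 1/((182 - 3440 + 440) + 44634) = 1/(-2818 + 44634) = 1/41816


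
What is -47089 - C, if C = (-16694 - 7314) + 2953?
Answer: -26034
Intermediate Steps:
C = -21055 (C = -24008 + 2953 = -21055)
-47089 - C = -47089 - 1*(-21055) = -47089 + 21055 = -26034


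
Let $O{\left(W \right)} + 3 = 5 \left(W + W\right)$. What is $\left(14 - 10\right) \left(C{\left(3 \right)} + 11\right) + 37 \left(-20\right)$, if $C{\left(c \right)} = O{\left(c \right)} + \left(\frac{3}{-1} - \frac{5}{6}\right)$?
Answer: $- \frac{1810}{3} \approx -603.33$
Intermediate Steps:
$O{\left(W \right)} = -3 + 10 W$ ($O{\left(W \right)} = -3 + 5 \left(W + W\right) = -3 + 5 \cdot 2 W = -3 + 10 W$)
$C{\left(c \right)} = - \frac{41}{6} + 10 c$ ($C{\left(c \right)} = \left(-3 + 10 c\right) + \left(\frac{3}{-1} - \frac{5}{6}\right) = \left(-3 + 10 c\right) + \left(3 \left(-1\right) - \frac{5}{6}\right) = \left(-3 + 10 c\right) - \frac{23}{6} = - \frac{41}{6} + 10 c$)
$\left(14 - 10\right) \left(C{\left(3 \right)} + 11\right) + 37 \left(-20\right) = \left(14 - 10\right) \left(\left(- \frac{41}{6} + 10 \cdot 3\right) + 11\right) + 37 \left(-20\right) = 4 \left(\left(- \frac{41}{6} + 30\right) + 11\right) - 740 = 4 \left(\frac{139}{6} + 11\right) - 740 = 4 \cdot \frac{205}{6} - 740 = \frac{410}{3} - 740 = - \frac{1810}{3}$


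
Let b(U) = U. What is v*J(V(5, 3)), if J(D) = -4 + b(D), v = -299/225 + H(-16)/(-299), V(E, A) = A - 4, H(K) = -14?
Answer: 86251/13455 ≈ 6.4103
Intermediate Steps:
V(E, A) = -4 + A
v = -86251/67275 (v = -299/225 - 14/(-299) = -299*1/225 - 14*(-1/299) = -299/225 + 14/299 = -86251/67275 ≈ -1.2821)
J(D) = -4 + D
v*J(V(5, 3)) = -86251*(-4 + (-4 + 3))/67275 = -86251*(-4 - 1)/67275 = -86251/67275*(-5) = 86251/13455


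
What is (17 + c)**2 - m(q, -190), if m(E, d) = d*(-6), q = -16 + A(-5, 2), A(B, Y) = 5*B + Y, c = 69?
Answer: 6256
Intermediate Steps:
A(B, Y) = Y + 5*B
q = -39 (q = -16 + (2 + 5*(-5)) = -16 + (2 - 25) = -16 - 23 = -39)
m(E, d) = -6*d
(17 + c)**2 - m(q, -190) = (17 + 69)**2 - (-6)*(-190) = 86**2 - 1*1140 = 7396 - 1140 = 6256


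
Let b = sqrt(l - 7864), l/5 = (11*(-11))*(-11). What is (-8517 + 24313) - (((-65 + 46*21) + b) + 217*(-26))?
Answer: 20537 - I*sqrt(1209) ≈ 20537.0 - 34.771*I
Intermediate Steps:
l = 6655 (l = 5*((11*(-11))*(-11)) = 5*(-121*(-11)) = 5*1331 = 6655)
b = I*sqrt(1209) (b = sqrt(6655 - 7864) = sqrt(-1209) = I*sqrt(1209) ≈ 34.771*I)
(-8517 + 24313) - (((-65 + 46*21) + b) + 217*(-26)) = (-8517 + 24313) - (((-65 + 46*21) + I*sqrt(1209)) + 217*(-26)) = 15796 - (((-65 + 966) + I*sqrt(1209)) - 5642) = 15796 - ((901 + I*sqrt(1209)) - 5642) = 15796 - (-4741 + I*sqrt(1209)) = 15796 + (4741 - I*sqrt(1209)) = 20537 - I*sqrt(1209)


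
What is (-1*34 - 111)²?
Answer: 21025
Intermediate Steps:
(-1*34 - 111)² = (-34 - 111)² = (-145)² = 21025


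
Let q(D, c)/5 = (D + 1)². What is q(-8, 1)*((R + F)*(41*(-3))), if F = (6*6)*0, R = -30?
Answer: 904050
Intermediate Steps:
F = 0 (F = 36*0 = 0)
q(D, c) = 5*(1 + D)² (q(D, c) = 5*(D + 1)² = 5*(1 + D)²)
q(-8, 1)*((R + F)*(41*(-3))) = (5*(1 - 8)²)*((-30 + 0)*(41*(-3))) = (5*(-7)²)*(-30*(-123)) = (5*49)*3690 = 245*3690 = 904050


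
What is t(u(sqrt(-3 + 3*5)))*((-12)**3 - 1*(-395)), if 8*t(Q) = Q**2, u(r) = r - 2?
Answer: -2666 + 1333*sqrt(3) ≈ -357.18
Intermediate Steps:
u(r) = -2 + r
t(Q) = Q**2/8
t(u(sqrt(-3 + 3*5)))*((-12)**3 - 1*(-395)) = ((-2 + sqrt(-3 + 3*5))**2/8)*((-12)**3 - 1*(-395)) = ((-2 + sqrt(-3 + 15))**2/8)*(-1728 + 395) = ((-2 + sqrt(12))**2/8)*(-1333) = ((-2 + 2*sqrt(3))**2/8)*(-1333) = -1333*(-2 + 2*sqrt(3))**2/8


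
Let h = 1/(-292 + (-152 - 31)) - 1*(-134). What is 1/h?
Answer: 475/63649 ≈ 0.0074628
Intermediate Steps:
h = 63649/475 (h = 1/(-292 - 183) + 134 = 1/(-475) + 134 = -1/475 + 134 = 63649/475 ≈ 134.00)
1/h = 1/(63649/475) = 475/63649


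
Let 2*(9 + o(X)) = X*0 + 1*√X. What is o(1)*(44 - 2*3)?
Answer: -323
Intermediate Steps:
o(X) = -9 + √X/2 (o(X) = -9 + (X*0 + 1*√X)/2 = -9 + (0 + √X)/2 = -9 + √X/2)
o(1)*(44 - 2*3) = (-9 + √1/2)*(44 - 2*3) = (-9 + (½)*1)*(44 - 6) = (-9 + ½)*38 = -17/2*38 = -323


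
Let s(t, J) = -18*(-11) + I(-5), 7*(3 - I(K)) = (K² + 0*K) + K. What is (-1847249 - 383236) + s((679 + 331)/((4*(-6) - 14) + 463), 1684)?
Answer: -15612008/7 ≈ -2.2303e+6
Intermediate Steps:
I(K) = 3 - K/7 - K²/7 (I(K) = 3 - ((K² + 0*K) + K)/7 = 3 - ((K² + 0) + K)/7 = 3 - (K² + K)/7 = 3 - (K + K²)/7 = 3 + (-K/7 - K²/7) = 3 - K/7 - K²/7)
s(t, J) = 1387/7 (s(t, J) = -18*(-11) + (3 - ⅐*(-5) - ⅐*(-5)²) = 198 + (3 + 5/7 - ⅐*25) = 198 + (3 + 5/7 - 25/7) = 198 + ⅐ = 1387/7)
(-1847249 - 383236) + s((679 + 331)/((4*(-6) - 14) + 463), 1684) = (-1847249 - 383236) + 1387/7 = -2230485 + 1387/7 = -15612008/7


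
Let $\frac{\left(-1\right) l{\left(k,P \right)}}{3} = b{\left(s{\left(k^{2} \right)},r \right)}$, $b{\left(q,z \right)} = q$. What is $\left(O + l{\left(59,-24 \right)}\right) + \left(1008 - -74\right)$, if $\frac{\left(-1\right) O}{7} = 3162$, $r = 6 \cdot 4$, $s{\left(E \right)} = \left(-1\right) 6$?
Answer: $-21034$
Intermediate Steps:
$s{\left(E \right)} = -6$
$r = 24$
$l{\left(k,P \right)} = 18$ ($l{\left(k,P \right)} = \left(-3\right) \left(-6\right) = 18$)
$O = -22134$ ($O = \left(-7\right) 3162 = -22134$)
$\left(O + l{\left(59,-24 \right)}\right) + \left(1008 - -74\right) = \left(-22134 + 18\right) + \left(1008 - -74\right) = -22116 + \left(1008 + 74\right) = -22116 + 1082 = -21034$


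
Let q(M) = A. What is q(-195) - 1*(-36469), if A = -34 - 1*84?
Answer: 36351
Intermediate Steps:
A = -118 (A = -34 - 84 = -118)
q(M) = -118
q(-195) - 1*(-36469) = -118 - 1*(-36469) = -118 + 36469 = 36351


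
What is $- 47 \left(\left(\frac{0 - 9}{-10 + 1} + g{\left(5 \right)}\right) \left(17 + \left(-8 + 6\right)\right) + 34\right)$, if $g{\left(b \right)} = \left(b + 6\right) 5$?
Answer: $-41078$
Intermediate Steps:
$g{\left(b \right)} = 30 + 5 b$ ($g{\left(b \right)} = \left(6 + b\right) 5 = 30 + 5 b$)
$- 47 \left(\left(\frac{0 - 9}{-10 + 1} + g{\left(5 \right)}\right) \left(17 + \left(-8 + 6\right)\right) + 34\right) = - 47 \left(\left(\frac{0 - 9}{-10 + 1} + \left(30 + 5 \cdot 5\right)\right) \left(17 + \left(-8 + 6\right)\right) + 34\right) = - 47 \left(\left(- \frac{9}{-9} + \left(30 + 25\right)\right) \left(17 - 2\right) + 34\right) = - 47 \left(\left(\left(-9\right) \left(- \frac{1}{9}\right) + 55\right) 15 + 34\right) = - 47 \left(\left(1 + 55\right) 15 + 34\right) = - 47 \left(56 \cdot 15 + 34\right) = - 47 \left(840 + 34\right) = \left(-47\right) 874 = -41078$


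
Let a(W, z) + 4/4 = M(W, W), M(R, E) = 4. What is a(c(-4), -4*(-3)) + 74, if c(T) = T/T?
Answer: 77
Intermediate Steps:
c(T) = 1
a(W, z) = 3 (a(W, z) = -1 + 4 = 3)
a(c(-4), -4*(-3)) + 74 = 3 + 74 = 77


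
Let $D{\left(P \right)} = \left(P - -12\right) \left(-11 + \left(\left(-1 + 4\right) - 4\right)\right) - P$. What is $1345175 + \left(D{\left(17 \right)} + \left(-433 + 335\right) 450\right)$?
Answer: $1300710$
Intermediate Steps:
$D{\left(P \right)} = -144 - 13 P$ ($D{\left(P \right)} = \left(P + 12\right) \left(-11 + \left(3 - 4\right)\right) - P = \left(12 + P\right) \left(-11 - 1\right) - P = \left(12 + P\right) \left(-12\right) - P = \left(-144 - 12 P\right) - P = -144 - 13 P$)
$1345175 + \left(D{\left(17 \right)} + \left(-433 + 335\right) 450\right) = 1345175 + \left(\left(-144 - 221\right) + \left(-433 + 335\right) 450\right) = 1345175 - 44465 = 1300710$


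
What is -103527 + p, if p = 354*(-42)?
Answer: -118395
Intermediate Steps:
p = -14868
-103527 + p = -103527 - 14868 = -118395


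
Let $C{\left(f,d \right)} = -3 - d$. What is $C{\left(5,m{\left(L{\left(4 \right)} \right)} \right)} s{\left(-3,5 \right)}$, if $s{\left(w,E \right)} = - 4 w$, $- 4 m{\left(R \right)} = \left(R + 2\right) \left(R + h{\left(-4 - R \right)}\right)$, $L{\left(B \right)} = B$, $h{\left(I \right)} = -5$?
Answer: $-54$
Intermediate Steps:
$m{\left(R \right)} = - \frac{\left(-5 + R\right) \left(2 + R\right)}{4}$ ($m{\left(R \right)} = - \frac{\left(R + 2\right) \left(R - 5\right)}{4} = - \frac{\left(2 + R\right) \left(-5 + R\right)}{4} = - \frac{\left(-5 + R\right) \left(2 + R\right)}{4}$)
$C{\left(5,m{\left(L{\left(4 \right)} \right)} \right)} s{\left(-3,5 \right)} = \left(-3 - \left(\frac{5}{2} - \frac{4^{2}}{4} + \frac{3}{4} \cdot 4\right)\right) \left(\left(-4\right) \left(-3\right)\right) = \left(-3 - \left(\frac{5}{2} - 4 + 3\right)\right) 12 = \left(-3 - \frac{3}{2}\right) 12 = \left(- \frac{9}{2}\right) 12 = -54$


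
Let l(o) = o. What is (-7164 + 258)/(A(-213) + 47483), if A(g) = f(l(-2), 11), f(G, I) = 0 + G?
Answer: -2302/15827 ≈ -0.14545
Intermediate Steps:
f(G, I) = G
A(g) = -2
(-7164 + 258)/(A(-213) + 47483) = (-7164 + 258)/(-2 + 47483) = -6906/47481 = -6906*1/47481 = -2302/15827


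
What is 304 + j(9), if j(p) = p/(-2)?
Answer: 599/2 ≈ 299.50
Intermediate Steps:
j(p) = -p/2 (j(p) = p*(-1/2) = -p/2)
304 + j(9) = 304 - 1/2*9 = 304 - 9/2 = 599/2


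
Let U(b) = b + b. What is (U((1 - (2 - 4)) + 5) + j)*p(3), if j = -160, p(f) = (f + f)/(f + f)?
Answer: -144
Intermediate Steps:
p(f) = 1 (p(f) = (2*f)/((2*f)) = (2*f)*(1/(2*f)) = 1)
U(b) = 2*b
(U((1 - (2 - 4)) + 5) + j)*p(3) = (2*((1 - (2 - 4)) + 5) - 160)*1 = (2*((1 - 1*(-2)) + 5) - 160)*1 = (2*((1 + 2) + 5) - 160)*1 = (2*(3 + 5) - 160)*1 = (2*8 - 160)*1 = (16 - 160)*1 = -144*1 = -144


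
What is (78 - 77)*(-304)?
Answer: -304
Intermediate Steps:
(78 - 77)*(-304) = 1*(-304) = -304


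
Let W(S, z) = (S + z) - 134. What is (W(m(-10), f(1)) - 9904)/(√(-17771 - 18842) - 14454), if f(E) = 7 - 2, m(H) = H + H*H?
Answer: 143716122/208954729 + 9943*I*√36613/208954729 ≈ 0.68779 + 0.0091051*I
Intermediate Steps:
m(H) = H + H²
f(E) = 5
W(S, z) = -134 + S + z
(W(m(-10), f(1)) - 9904)/(√(-17771 - 18842) - 14454) = ((-134 - 10*(1 - 10) + 5) - 9904)/(√(-17771 - 18842) - 14454) = ((-134 - 10*(-9) + 5) - 9904)/(√(-36613) - 14454) = ((-134 + 90 + 5) - 9904)/(I*√36613 - 14454) = (-39 - 9904)/(-14454 + I*√36613) = -9943/(-14454 + I*√36613)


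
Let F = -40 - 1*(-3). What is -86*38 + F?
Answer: -3305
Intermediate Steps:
F = -37 (F = -40 + 3 = -37)
-86*38 + F = -86*38 - 37 = -3268 - 37 = -3305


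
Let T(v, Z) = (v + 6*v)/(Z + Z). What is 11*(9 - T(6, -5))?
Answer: 726/5 ≈ 145.20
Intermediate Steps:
T(v, Z) = 7*v/(2*Z) (T(v, Z) = (7*v)/((2*Z)) = (7*v)*(1/(2*Z)) = 7*v/(2*Z))
11*(9 - T(6, -5)) = 11*(9 - 7*6/(2*(-5))) = 11*(9 - 7*6*(-1)/(2*5)) = 11*(9 - 1*(-21/5)) = 11*(9 + 21/5) = 11*(66/5) = 726/5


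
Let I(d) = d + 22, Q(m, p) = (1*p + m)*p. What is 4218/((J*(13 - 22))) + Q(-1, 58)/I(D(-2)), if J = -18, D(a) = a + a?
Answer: 5662/27 ≈ 209.70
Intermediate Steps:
D(a) = 2*a
Q(m, p) = p*(m + p) (Q(m, p) = (p + m)*p = (m + p)*p = p*(m + p))
I(d) = 22 + d
4218/((J*(13 - 22))) + Q(-1, 58)/I(D(-2)) = 4218/((-18*(13 - 22))) + (58*(-1 + 58))/(22 + 2*(-2)) = 4218/((-18*(-9))) + (58*57)/(22 - 4) = 4218/162 + 3306/18 = 4218*(1/162) + 3306*(1/18) = 703/27 + 551/3 = 5662/27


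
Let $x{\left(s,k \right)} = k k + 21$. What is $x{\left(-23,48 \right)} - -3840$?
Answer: $6165$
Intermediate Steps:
$x{\left(s,k \right)} = 21 + k^{2}$ ($x{\left(s,k \right)} = k^{2} + 21 = 21 + k^{2}$)
$x{\left(-23,48 \right)} - -3840 = \left(21 + 48^{2}\right) - -3840 = \left(21 + 2304\right) + 3840 = 2325 + 3840 = 6165$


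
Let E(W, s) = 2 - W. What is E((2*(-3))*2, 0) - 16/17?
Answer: 222/17 ≈ 13.059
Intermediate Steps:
E((2*(-3))*2, 0) - 16/17 = (2 - 2*(-3)*2) - 16/17 = (2 - (-6)*2) + (1/17)*(-16) = (2 - 1*(-12)) - 16/17 = (2 + 12) - 16/17 = 14 - 16/17 = 222/17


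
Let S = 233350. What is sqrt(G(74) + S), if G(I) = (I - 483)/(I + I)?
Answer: sqrt(1277809467)/74 ≈ 483.06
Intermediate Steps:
G(I) = (-483 + I)/(2*I) (G(I) = (-483 + I)/((2*I)) = (-483 + I)*(1/(2*I)) = (-483 + I)/(2*I))
sqrt(G(74) + S) = sqrt((1/2)*(-483 + 74)/74 + 233350) = sqrt((1/2)*(1/74)*(-409) + 233350) = sqrt(-409/148 + 233350) = sqrt(34535391/148) = sqrt(1277809467)/74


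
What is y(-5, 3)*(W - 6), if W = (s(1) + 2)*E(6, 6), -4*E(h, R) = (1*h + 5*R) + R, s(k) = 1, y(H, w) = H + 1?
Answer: 150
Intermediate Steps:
y(H, w) = 1 + H
E(h, R) = -3*R/2 - h/4 (E(h, R) = -((1*h + 5*R) + R)/4 = -((h + 5*R) + R)/4 = -(h + 6*R)/4 = -3*R/2 - h/4)
W = -63/2 (W = (1 + 2)*(-3/2*6 - ¼*6) = 3*(-9 - 3/2) = 3*(-21/2) = -63/2 ≈ -31.500)
y(-5, 3)*(W - 6) = (1 - 5)*(-63/2 - 6) = -4*(-75/2) = 150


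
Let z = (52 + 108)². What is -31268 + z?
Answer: -5668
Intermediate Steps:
z = 25600 (z = 160² = 25600)
-31268 + z = -31268 + 25600 = -5668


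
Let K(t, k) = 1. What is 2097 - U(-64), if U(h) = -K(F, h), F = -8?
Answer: 2098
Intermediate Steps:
U(h) = -1 (U(h) = -1*1 = -1)
2097 - U(-64) = 2097 - 1*(-1) = 2097 + 1 = 2098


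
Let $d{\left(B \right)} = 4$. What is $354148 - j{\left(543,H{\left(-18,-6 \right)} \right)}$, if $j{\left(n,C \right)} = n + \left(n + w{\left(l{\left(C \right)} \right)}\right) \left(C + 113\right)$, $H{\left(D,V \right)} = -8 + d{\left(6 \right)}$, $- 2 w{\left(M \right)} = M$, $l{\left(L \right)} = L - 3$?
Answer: $\frac{588073}{2} \approx 2.9404 \cdot 10^{5}$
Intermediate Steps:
$l{\left(L \right)} = -3 + L$
$w{\left(M \right)} = - \frac{M}{2}$
$H{\left(D,V \right)} = -4$ ($H{\left(D,V \right)} = -8 + 4 = -4$)
$j{\left(n,C \right)} = n + \left(113 + C\right) \left(\frac{3}{2} + n - \frac{C}{2}\right)$ ($j{\left(n,C \right)} = n + \left(n - \frac{-3 + C}{2}\right) \left(C + 113\right) = n + \left(n - \left(- \frac{3}{2} + \frac{C}{2}\right)\right) \left(113 + C\right) = n + \left(\frac{3}{2} + n - \frac{C}{2}\right) \left(113 + C\right) = n + \left(113 + C\right) \left(\frac{3}{2} + n - \frac{C}{2}\right)$)
$354148 - j{\left(543,H{\left(-18,-6 \right)} \right)} = 354148 - \left(\frac{339}{2} - -220 + 114 \cdot 543 - \frac{\left(-4\right)^{2}}{2} - 2172\right) = 354148 - \left(\frac{339}{2} + 220 + 61902 - 8 - 2172\right) = 354148 - \frac{120223}{2} = \frac{588073}{2}$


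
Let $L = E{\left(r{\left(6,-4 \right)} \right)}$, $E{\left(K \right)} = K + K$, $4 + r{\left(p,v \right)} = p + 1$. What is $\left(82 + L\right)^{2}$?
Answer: $7744$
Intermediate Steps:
$r{\left(p,v \right)} = -3 + p$ ($r{\left(p,v \right)} = -4 + \left(p + 1\right) = -4 + \left(1 + p\right) = -3 + p$)
$E{\left(K \right)} = 2 K$
$L = 6$ ($L = 2 \left(-3 + 6\right) = 2 \cdot 3 = 6$)
$\left(82 + L\right)^{2} = \left(82 + 6\right)^{2} = 88^{2} = 7744$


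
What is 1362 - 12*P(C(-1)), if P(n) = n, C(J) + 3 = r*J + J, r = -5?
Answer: 1350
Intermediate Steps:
C(J) = -3 - 4*J (C(J) = -3 + (-5*J + J) = -3 - 4*J)
1362 - 12*P(C(-1)) = 1362 - 12*(-3 - 4*(-1)) = 1362 - 12*(-3 + 4) = 1362 - 12 = 1350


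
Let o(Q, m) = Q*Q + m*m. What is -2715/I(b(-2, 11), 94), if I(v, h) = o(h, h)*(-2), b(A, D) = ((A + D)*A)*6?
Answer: 2715/35344 ≈ 0.076816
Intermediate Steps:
o(Q, m) = Q² + m²
b(A, D) = 6*A*(A + D) (b(A, D) = (A*(A + D))*6 = 6*A*(A + D))
I(v, h) = -4*h² (I(v, h) = (h² + h²)*(-2) = (2*h²)*(-2) = -4*h²)
-2715/I(b(-2, 11), 94) = -2715/((-4*94²)) = -2715/((-4*8836)) = -2715/(-35344) = -2715*(-1/35344) = 2715/35344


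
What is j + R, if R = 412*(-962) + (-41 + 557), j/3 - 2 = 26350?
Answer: -316772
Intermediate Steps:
j = 79056 (j = 6 + 3*26350 = 6 + 79050 = 79056)
R = -395828 (R = -396344 + 516 = -395828)
j + R = 79056 - 395828 = -316772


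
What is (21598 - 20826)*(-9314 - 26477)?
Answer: -27630652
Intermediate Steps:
(21598 - 20826)*(-9314 - 26477) = 772*(-35791) = -27630652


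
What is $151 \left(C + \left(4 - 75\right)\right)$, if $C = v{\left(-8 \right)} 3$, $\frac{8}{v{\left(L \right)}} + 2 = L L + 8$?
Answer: $- \frac{373423}{35} \approx -10669.0$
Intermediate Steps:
$v{\left(L \right)} = \frac{8}{6 + L^{2}}$ ($v{\left(L \right)} = \frac{8}{-2 + \left(L L + 8\right)} = \frac{8}{-2 + \left(L^{2} + 8\right)} = \frac{8}{-2 + \left(8 + L^{2}\right)} = \frac{8}{6 + L^{2}}$)
$C = \frac{12}{35}$ ($C = \frac{8}{6 + \left(-8\right)^{2}} \cdot 3 = \frac{8}{6 + 64} \cdot 3 = \frac{8}{70} \cdot 3 = 8 \cdot \frac{1}{70} \cdot 3 = \frac{4}{35} \cdot 3 = \frac{12}{35} \approx 0.34286$)
$151 \left(C + \left(4 - 75\right)\right) = 151 \left(\frac{12}{35} + \left(4 - 75\right)\right) = 151 \left(\frac{12}{35} - 71\right) = 151 \left(- \frac{2473}{35}\right) = - \frac{373423}{35}$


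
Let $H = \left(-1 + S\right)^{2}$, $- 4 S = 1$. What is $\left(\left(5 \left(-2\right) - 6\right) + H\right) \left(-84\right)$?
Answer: $\frac{4851}{4} \approx 1212.8$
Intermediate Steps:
$S = - \frac{1}{4}$ ($S = \left(- \frac{1}{4}\right) 1 = - \frac{1}{4} \approx -0.25$)
$H = \frac{25}{16}$ ($H = \left(-1 - \frac{1}{4}\right)^{2} = \left(- \frac{5}{4}\right)^{2} = \frac{25}{16} \approx 1.5625$)
$\left(\left(5 \left(-2\right) - 6\right) + H\right) \left(-84\right) = \left(\left(5 \left(-2\right) - 6\right) + \frac{25}{16}\right) \left(-84\right) = \left(\left(-10 - 6\right) + \frac{25}{16}\right) \left(-84\right) = \left(-16 + \frac{25}{16}\right) \left(-84\right) = \left(- \frac{231}{16}\right) \left(-84\right) = \frac{4851}{4}$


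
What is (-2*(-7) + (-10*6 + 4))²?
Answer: 1764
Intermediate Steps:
(-2*(-7) + (-10*6 + 4))² = (14 + (-60 + 4))² = (14 - 56)² = (-42)² = 1764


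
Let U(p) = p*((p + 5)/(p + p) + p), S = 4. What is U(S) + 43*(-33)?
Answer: -2797/2 ≈ -1398.5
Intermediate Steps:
U(p) = p*(p + (5 + p)/(2*p)) (U(p) = p*((5 + p)/((2*p)) + p) = p*((5 + p)*(1/(2*p)) + p) = p*((5 + p)/(2*p) + p) = p*(p + (5 + p)/(2*p)))
U(S) + 43*(-33) = (5/2 + 4² + (½)*4) + 43*(-33) = (5/2 + 16 + 2) - 1419 = 41/2 - 1419 = -2797/2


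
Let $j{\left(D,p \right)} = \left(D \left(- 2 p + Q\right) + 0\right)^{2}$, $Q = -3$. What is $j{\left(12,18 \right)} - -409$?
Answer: $219433$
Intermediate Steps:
$j{\left(D,p \right)} = D^{2} \left(-3 - 2 p\right)^{2}$ ($j{\left(D,p \right)} = \left(D \left(- 2 p - 3\right) + 0\right)^{2} = \left(D \left(-3 - 2 p\right) + 0\right)^{2} = \left(D \left(-3 - 2 p\right)\right)^{2} = D^{2} \left(-3 - 2 p\right)^{2}$)
$j{\left(12,18 \right)} - -409 = 12^{2} \left(3 + 2 \cdot 18\right)^{2} - -409 = 144 \left(3 + 36\right)^{2} + 409 = 144 \cdot 39^{2} + 409 = 144 \cdot 1521 + 409 = 219024 + 409 = 219433$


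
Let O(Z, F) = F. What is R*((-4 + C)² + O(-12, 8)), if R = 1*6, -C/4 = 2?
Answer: 912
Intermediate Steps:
C = -8 (C = -4*2 = -8)
R = 6
R*((-4 + C)² + O(-12, 8)) = 6*((-4 - 8)² + 8) = 6*((-12)² + 8) = 6*(144 + 8) = 6*152 = 912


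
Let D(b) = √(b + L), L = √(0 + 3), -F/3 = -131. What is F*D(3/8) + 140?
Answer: 140 + 393*√(6 + 16*√3)/4 ≈ 710.47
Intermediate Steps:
F = 393 (F = -3*(-131) = 393)
L = √3 ≈ 1.7320
D(b) = √(b + √3)
F*D(3/8) + 140 = 393*√(3/8 + √3) + 140 = 140 + 393*√(3/8 + √3)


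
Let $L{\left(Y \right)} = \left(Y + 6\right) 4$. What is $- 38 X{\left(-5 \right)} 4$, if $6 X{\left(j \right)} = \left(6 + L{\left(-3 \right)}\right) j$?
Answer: $2280$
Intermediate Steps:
$L{\left(Y \right)} = 24 + 4 Y$ ($L{\left(Y \right)} = \left(6 + Y\right) 4 = 24 + 4 Y$)
$X{\left(j \right)} = 3 j$ ($X{\left(j \right)} = \frac{\left(6 + \left(24 + 4 \left(-3\right)\right)\right) j}{6} = \frac{\left(6 + \left(24 - 12\right)\right) j}{6} = \frac{\left(6 + 12\right) j}{6} = \frac{18 j}{6} = 3 j$)
$- 38 X{\left(-5 \right)} 4 = - 38 \cdot 3 \left(-5\right) 4 = \left(-38\right) \left(-15\right) 4 = 570 \cdot 4 = 2280$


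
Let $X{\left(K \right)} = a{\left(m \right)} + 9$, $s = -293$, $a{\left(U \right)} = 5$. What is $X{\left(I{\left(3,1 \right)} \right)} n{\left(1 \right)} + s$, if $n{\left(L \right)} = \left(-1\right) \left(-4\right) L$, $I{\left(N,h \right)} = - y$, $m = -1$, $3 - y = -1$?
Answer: $-237$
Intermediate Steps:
$y = 4$ ($y = 3 - -1 = 3 + 1 = 4$)
$I{\left(N,h \right)} = -4$ ($I{\left(N,h \right)} = \left(-1\right) 4 = -4$)
$n{\left(L \right)} = 4 L$
$X{\left(K \right)} = 14$ ($X{\left(K \right)} = 5 + 9 = 14$)
$X{\left(I{\left(3,1 \right)} \right)} n{\left(1 \right)} + s = 14 \cdot 4 \cdot 1 - 293 = 14 \cdot 4 - 293 = 56 - 293 = -237$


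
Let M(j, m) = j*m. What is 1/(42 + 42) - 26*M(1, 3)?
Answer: -6551/84 ≈ -77.988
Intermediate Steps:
1/(42 + 42) - 26*M(1, 3) = 1/(42 + 42) - 26*3 = 1/84 - 26*3 = 1/84 - 78 = -6551/84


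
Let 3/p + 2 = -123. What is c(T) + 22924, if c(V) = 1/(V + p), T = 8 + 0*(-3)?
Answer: 22855353/997 ≈ 22924.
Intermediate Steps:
p = -3/125 (p = 3/(-2 - 123) = 3/(-125) = 3*(-1/125) = -3/125 ≈ -0.024000)
T = 8 (T = 8 + 0 = 8)
c(V) = 1/(-3/125 + V) (c(V) = 1/(V - 3/125) = 1/(-3/125 + V))
c(T) + 22924 = 125/(-3 + 125*8) + 22924 = 125/(-3 + 1000) + 22924 = 125/997 + 22924 = 22855353/997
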